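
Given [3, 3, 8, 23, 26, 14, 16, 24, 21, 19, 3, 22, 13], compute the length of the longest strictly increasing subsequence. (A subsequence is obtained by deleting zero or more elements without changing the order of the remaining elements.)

Let dp[i] be the longest increasing subsequence ending at position i. Then dp = [1, 1, 2, 3, 4, 3, 4, 5, 5, 5, 1, 6, 3].
The maximum is 6; one witness is 3, 8, 14, 16, 21, 22 at positions 1,3,6,7,9,12.

6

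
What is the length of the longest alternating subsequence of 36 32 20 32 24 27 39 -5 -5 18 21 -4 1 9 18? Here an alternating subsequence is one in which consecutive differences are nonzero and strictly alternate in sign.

9

A longest alternating subsequence is 36, 20, 32, 24, 27, -5, 18, -4, 1 (positions 1,3,4,5,6,8,10,12,13); its 8 consecutive differences strictly alternate in sign, and length 9 is optimal.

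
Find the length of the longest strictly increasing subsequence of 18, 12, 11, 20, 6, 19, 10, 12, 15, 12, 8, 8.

Scanning left to right, the best length ending at each element is: 18→1, 12→1, 11→1, 20→2, 6→1, 19→2, 10→2, 12→3, 15→4, 12→3, 8→2, 8→2.
So the longest increasing subsequence has length 4, e.g. 6, 10, 12, 15.

4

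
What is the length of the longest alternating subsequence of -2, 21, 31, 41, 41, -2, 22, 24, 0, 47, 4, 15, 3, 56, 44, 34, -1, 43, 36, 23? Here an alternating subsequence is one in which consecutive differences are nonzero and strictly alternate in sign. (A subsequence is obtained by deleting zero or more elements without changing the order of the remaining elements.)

13

Track the best alternating length ending on an up-step vs a down-step at each position: up/down = 1/1, 2/1, 2/1, 2/1, 2/1, 1/3, 4/3, 4/3, 4/5, 6/1, 6/7, 8/7, 6/9, 10/1, 10/11, 10/11, 4/11, 12/11, 12/13, 12/13.
The maximum over both is 13; one such subsequence is -2, 21, -2, 22, 0, 47, 4, 15, 3, 56, 34, 43, 36.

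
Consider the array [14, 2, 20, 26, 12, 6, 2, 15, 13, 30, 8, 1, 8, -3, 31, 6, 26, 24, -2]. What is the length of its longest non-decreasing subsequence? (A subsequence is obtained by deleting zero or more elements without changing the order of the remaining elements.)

5

Let dp[i] be the longest non-decreasing subsequence ending at position i. Then dp = [1, 1, 2, 3, 2, 2, 2, 3, 3, 4, 3, 1, 4, 1, 5, 3, 5, 5, 2].
The maximum is 5; one witness is 14, 20, 26, 30, 31 at positions 1,3,4,10,15.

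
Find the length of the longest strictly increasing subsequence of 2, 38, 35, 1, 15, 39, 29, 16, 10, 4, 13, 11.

Let dp[i] be the longest increasing subsequence ending at position i. Then dp = [1, 2, 2, 1, 2, 3, 3, 3, 2, 2, 3, 3].
The maximum is 3; one witness is 2, 38, 39 at positions 1,2,6.

3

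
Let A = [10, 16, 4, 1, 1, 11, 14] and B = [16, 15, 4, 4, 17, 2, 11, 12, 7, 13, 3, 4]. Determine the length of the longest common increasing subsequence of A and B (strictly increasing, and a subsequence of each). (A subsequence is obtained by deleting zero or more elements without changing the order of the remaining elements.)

For each value that appears in both, track the longest common increasing run ending there.
The best achievable length is 2; one witness is 4, 11 (A-positions 3,6, B-positions 3,7).

2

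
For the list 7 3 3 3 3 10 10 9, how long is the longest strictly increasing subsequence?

One longest increasing subsequence is 7, 10 (positions 1,6), of length 2; no longer one exists.

2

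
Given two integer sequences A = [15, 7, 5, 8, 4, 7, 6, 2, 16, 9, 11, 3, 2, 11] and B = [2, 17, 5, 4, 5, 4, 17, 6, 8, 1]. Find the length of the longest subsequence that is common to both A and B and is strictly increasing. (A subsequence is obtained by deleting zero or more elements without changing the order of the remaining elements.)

2

For each value that appears in both, track the longest common increasing run ending there.
The best achievable length is 2; one witness is 5, 6 (A-positions 3,7, B-positions 3,8).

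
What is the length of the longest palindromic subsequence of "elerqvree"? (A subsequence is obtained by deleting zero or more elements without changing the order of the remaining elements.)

Using dp[i][j] = 2 + dp[i+1][j−1] if the ends match, else max(dp[i+1][j], dp[i][j−1]):
dp[1][9] = 7. A witness is eervree at positions 1,3,4,6,7,8,9.

7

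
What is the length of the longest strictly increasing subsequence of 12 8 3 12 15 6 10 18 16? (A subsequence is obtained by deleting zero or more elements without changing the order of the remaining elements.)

4

Let dp[i] be the longest increasing subsequence ending at position i. Then dp = [1, 1, 1, 2, 3, 2, 3, 4, 4].
The maximum is 4; one witness is 8, 12, 15, 18 at positions 2,4,5,8.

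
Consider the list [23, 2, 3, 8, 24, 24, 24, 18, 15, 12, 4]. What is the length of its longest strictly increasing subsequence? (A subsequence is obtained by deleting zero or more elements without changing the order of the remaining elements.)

4

One longest increasing subsequence is 2, 3, 8, 24 (positions 2,3,4,5), of length 4; no longer one exists.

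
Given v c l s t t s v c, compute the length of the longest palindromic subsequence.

One longest palindromic subsequence is csttsc (positions 2,4,5,6,7,9); it reads the same forward and backward, and the interval DP gives dp[1][9] = 6.

6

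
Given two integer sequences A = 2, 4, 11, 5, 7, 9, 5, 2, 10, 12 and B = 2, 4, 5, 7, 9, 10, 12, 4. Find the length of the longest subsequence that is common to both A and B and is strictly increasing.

For each value that appears in both, track the longest common increasing run ending there.
The best achievable length is 7; one witness is 2, 4, 5, 7, 9, 10, 12 (A-positions 1,2,4,5,6,9,10, B-positions 1,2,3,4,5,6,7).

7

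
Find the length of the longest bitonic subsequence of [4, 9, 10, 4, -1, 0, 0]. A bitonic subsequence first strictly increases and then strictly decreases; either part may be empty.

5

One longest bitonic subsequence is 4, 9, 10, 4, 0 (positions 1,2,3,4,7): it rises to 10 then falls. Length 5 is optimal.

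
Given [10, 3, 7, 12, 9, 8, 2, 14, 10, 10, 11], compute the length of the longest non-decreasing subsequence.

6

Scanning left to right, the best length ending at each element is: 10→1, 3→1, 7→2, 12→3, 9→3, 8→3, 2→1, 14→4, 10→4, 10→5, 11→6.
So the longest non-decreasing subsequence has length 6, e.g. 3, 7, 9, 10, 10, 11.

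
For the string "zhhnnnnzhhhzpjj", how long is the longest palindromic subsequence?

10

One longest palindromic subsequence is zhhnnnnhhz (positions 1,2,3,4,5,6,7,10,11,12); it reads the same forward and backward, and the interval DP gives dp[1][15] = 10.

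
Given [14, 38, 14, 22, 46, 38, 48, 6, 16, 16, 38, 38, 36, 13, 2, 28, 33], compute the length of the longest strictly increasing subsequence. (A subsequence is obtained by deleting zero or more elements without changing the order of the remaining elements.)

4

Let dp[i] be the longest increasing subsequence ending at position i. Then dp = [1, 2, 1, 2, 3, 3, 4, 1, 2, 2, 3, 3, 3, 2, 1, 3, 4].
The maximum is 4; one witness is 14, 38, 46, 48 at positions 1,2,5,7.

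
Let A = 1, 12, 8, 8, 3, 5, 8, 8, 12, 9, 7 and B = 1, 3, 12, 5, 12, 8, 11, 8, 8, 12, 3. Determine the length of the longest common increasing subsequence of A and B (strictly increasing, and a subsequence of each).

A longest common strictly increasing subsequence is 1, 3, 5, 8, 12 (length 5); it appears in order in both A and B, and no longer such subsequence exists.

5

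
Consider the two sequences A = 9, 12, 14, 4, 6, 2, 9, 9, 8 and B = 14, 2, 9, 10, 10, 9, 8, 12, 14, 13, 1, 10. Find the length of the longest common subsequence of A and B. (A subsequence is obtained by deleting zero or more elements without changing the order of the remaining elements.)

Backtracking the LCS table gives one alignment: 14 (A3,B1) → 2 (A6,B2) → 9 (A7,B3) → 9 (A8,B6) → 8 (A9,B7).
So the longest common subsequence has length 5.

5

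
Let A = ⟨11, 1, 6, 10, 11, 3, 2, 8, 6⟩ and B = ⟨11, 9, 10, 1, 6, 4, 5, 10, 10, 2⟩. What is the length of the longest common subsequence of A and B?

5

Backtracking the LCS table gives one alignment: 11 (A1,B1) → 1 (A2,B4) → 6 (A3,B5) → 10 (A4,B9) → 2 (A7,B10).
So the longest common subsequence has length 5.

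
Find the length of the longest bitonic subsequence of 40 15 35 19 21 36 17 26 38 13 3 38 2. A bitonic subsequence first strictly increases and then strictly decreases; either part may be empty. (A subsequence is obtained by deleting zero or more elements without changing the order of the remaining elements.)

One longest bitonic subsequence is 15, 19, 21, 36, 26, 13, 3, 2 (positions 2,4,5,6,8,10,11,13): it rises to 36 then falls. Length 8 is optimal.

8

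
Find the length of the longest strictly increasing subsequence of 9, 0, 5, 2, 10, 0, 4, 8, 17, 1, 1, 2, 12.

Let dp[i] be the longest increasing subsequence ending at position i. Then dp = [1, 1, 2, 2, 3, 1, 3, 4, 5, 2, 2, 3, 5].
The maximum is 5; one witness is 0, 2, 4, 8, 17 at positions 2,4,7,8,9.

5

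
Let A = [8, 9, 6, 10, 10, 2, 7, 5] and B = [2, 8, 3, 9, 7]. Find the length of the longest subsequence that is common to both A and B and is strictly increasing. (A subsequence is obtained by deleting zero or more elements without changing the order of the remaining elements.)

For each value that appears in both, track the longest common increasing run ending there.
The best achievable length is 2; one witness is 8, 9 (A-positions 1,2, B-positions 2,4).

2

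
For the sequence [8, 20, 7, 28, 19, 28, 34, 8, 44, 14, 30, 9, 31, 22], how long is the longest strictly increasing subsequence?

5

One longest increasing subsequence is 8, 20, 28, 34, 44 (positions 1,2,4,7,9), of length 5; no longer one exists.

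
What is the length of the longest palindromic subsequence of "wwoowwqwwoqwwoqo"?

One longest palindromic subsequence is oowwqwwqwwoo (positions 3,4,5,6,7,8,9,11,12,13,14,16); it reads the same forward and backward, and the interval DP gives dp[1][16] = 12.

12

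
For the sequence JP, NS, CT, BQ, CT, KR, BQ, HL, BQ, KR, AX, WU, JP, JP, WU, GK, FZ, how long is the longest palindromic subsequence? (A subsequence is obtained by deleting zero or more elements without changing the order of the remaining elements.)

7

Using dp[i][j] = 2 + dp[i+1][j−1] if the ends match, else max(dp[i+1][j], dp[i][j−1]):
dp[1][17] = 7. A witness is JP KR BQ HL BQ KR JP at positions 1,6,7,8,9,10,14.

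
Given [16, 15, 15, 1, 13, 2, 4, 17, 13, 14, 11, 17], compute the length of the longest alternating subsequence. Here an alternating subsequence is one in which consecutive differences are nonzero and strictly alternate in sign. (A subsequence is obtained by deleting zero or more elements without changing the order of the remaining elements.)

9

Track the best alternating length ending on an up-step vs a down-step at each position: up/down = 1/1, 1/2, 1/2, 1/2, 3/2, 3/4, 5/4, 5/1, 5/6, 7/6, 5/8, 9/1.
The maximum over both is 9; one such subsequence is 16, 1, 13, 2, 17, 13, 14, 11, 17.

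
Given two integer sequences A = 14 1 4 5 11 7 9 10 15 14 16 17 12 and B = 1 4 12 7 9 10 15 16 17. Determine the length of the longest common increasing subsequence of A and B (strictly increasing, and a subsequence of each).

A longest common strictly increasing subsequence is 1, 4, 7, 9, 10, 15, 16, 17 (length 8); it appears in order in both A and B, and no longer such subsequence exists.

8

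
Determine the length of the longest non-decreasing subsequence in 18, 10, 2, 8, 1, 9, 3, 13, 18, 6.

5

One longest non-decreasing subsequence is 2, 8, 9, 13, 18 (positions 3,4,6,8,9), of length 5; no longer one exists.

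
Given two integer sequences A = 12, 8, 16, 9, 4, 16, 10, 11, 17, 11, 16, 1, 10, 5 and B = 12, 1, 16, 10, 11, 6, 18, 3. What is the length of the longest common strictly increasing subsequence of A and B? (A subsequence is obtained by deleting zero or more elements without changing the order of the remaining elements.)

For each value that appears in both, track the longest common increasing run ending there.
The best achievable length is 2; one witness is 12, 16 (A-positions 1,3, B-positions 1,3).

2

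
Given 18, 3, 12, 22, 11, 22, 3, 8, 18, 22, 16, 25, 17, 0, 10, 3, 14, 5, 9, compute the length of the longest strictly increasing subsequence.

Let dp[i] be the longest increasing subsequence ending at position i. Then dp = [1, 1, 2, 3, 2, 3, 1, 2, 3, 4, 3, 5, 4, 1, 3, 2, 4, 3, 4].
The maximum is 5; one witness is 3, 12, 18, 22, 25 at positions 2,3,9,10,12.

5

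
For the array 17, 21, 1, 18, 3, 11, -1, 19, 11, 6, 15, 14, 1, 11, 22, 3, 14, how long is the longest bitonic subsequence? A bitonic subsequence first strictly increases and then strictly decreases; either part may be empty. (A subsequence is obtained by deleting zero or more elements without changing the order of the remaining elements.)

Let inc[i] be the LIS ending at i and dec[i] the longest strictly decreasing subsequence starting at i. inc = [1, 2, 1, 2, 2, 3, 1, 4, 3, 3, 4, 4, 2, 4, 5, 3, 5], dec = [5, 6, 2, 5, 2, 3, 1, 5, 3, 2, 4, 3, 1, 2, 2, 1, 1].
max_i inc[i]+dec[i]−1 = 8, with one witness 1, 3, 11, 19, 15, 14, 11, 3.

8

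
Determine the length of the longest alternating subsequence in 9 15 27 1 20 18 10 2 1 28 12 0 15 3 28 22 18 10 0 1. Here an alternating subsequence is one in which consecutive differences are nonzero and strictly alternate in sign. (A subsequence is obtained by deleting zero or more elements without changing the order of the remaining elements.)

12

Track the best alternating length ending on an up-step vs a down-step at each position: up/down = 1/1, 2/1, 2/1, 1/3, 4/3, 4/5, 4/5, 4/5, 1/5, 6/1, 6/7, 1/7, 8/7, 8/9, 10/1, 10/11, 10/11, 10/11, 1/11, 12/11.
The maximum over both is 12; one such subsequence is 9, 15, 1, 20, 18, 28, 12, 15, 3, 28, 0, 1.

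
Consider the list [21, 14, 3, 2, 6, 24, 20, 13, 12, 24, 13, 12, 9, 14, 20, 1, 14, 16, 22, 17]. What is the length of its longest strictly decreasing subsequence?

6

One longest decreasing subsequence is 21, 14, 13, 12, 9, 1 (positions 1,2,8,9,13,16), of length 6; no longer one exists.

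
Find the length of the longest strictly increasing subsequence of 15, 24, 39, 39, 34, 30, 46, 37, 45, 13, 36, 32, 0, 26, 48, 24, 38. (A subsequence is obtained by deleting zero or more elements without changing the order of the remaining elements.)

6

Let dp[i] be the longest increasing subsequence ending at position i. Then dp = [1, 2, 3, 3, 3, 3, 4, 4, 5, 1, 4, 4, 1, 3, 6, 2, 5].
The maximum is 6; one witness is 15, 24, 34, 37, 45, 48 at positions 1,2,5,8,9,15.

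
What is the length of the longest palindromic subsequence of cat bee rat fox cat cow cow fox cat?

One longest palindromic subsequence is cat fox cow cow fox cat (positions 1,4,6,7,8,9); it reads the same forward and backward, and the interval DP gives dp[1][9] = 6.

6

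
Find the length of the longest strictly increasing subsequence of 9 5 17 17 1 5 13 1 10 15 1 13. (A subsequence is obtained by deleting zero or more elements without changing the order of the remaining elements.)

4

Let dp[i] be the longest increasing subsequence ending at position i. Then dp = [1, 1, 2, 2, 1, 2, 3, 1, 3, 4, 1, 4].
The maximum is 4; one witness is 1, 5, 13, 15 at positions 5,6,7,10.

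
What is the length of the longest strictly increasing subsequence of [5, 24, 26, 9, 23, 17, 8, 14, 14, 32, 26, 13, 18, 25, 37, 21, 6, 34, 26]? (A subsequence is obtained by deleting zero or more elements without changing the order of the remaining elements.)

One longest increasing subsequence is 5, 9, 17, 18, 25, 37 (positions 1,4,6,13,14,15), of length 6; no longer one exists.

6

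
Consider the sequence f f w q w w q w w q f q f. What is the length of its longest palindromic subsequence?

Using dp[i][j] = 2 + dp[i+1][j−1] if the ends match, else max(dp[i+1][j], dp[i][j−1]):
dp[1][13] = 11. A witness is ffqwwqwwqff at positions 1,2,4,5,6,7,8,9,10,11,13.

11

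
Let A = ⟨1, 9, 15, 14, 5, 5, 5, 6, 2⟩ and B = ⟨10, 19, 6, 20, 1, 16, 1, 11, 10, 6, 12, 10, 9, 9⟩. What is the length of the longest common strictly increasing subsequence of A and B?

2

A longest common strictly increasing subsequence is 1, 6 (length 2); it appears in order in both A and B, and no longer such subsequence exists.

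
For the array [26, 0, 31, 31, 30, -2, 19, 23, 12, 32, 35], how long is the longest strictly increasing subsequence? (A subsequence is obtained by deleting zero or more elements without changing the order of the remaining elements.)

One longest increasing subsequence is 0, 19, 23, 32, 35 (positions 2,7,8,10,11), of length 5; no longer one exists.

5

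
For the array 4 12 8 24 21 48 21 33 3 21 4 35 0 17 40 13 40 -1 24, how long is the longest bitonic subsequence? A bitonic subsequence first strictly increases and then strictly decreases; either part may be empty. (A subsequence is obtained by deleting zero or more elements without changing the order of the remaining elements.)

Let inc[i] be the LIS ending at i and dec[i] the longest strictly decreasing subsequence starting at i. inc = [1, 2, 2, 3, 3, 4, 3, 4, 1, 3, 2, 5, 1, 3, 6, 3, 6, 1, 4], dec = [4, 5, 4, 5, 4, 6, 4, 5, 3, 4, 3, 4, 2, 3, 3, 2, 2, 1, 1].
max_i inc[i]+dec[i]−1 = 9, with one witness 4, 12, 24, 48, 33, 21, 17, 13, -1.

9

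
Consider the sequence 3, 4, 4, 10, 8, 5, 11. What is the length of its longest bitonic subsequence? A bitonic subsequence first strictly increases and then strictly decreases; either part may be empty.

Let inc[i] be the LIS ending at i and dec[i] the longest strictly decreasing subsequence starting at i. inc = [1, 2, 2, 3, 3, 3, 4], dec = [1, 1, 1, 3, 2, 1, 1].
max_i inc[i]+dec[i]−1 = 5, with one witness 3, 4, 10, 8, 5.

5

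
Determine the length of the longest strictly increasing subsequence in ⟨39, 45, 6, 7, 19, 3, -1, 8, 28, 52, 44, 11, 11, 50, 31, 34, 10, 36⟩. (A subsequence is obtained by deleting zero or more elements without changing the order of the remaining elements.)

Let dp[i] be the longest increasing subsequence ending at position i. Then dp = [1, 2, 1, 2, 3, 1, 1, 3, 4, 5, 5, 4, 4, 6, 5, 6, 4, 7].
The maximum is 7; one witness is 6, 7, 19, 28, 31, 34, 36 at positions 3,4,5,9,15,16,18.

7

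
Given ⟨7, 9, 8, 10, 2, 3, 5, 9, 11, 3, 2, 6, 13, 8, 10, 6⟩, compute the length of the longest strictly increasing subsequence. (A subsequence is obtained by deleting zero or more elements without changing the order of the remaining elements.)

Scanning left to right, the best length ending at each element is: 7→1, 9→2, 8→2, 10→3, 2→1, 3→2, 5→3, 9→4, 11→5, 3→2, 2→1, 6→4, 13→6, 8→5, 10→6, 6→4.
So the longest increasing subsequence has length 6, e.g. 2, 3, 5, 9, 11, 13.

6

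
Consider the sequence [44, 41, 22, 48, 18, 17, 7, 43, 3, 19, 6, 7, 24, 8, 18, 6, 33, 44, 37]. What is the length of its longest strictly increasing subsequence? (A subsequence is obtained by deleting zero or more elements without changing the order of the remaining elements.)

Let dp[i] be the longest increasing subsequence ending at position i. Then dp = [1, 1, 1, 2, 1, 1, 1, 2, 1, 2, 2, 3, 4, 4, 5, 2, 6, 7, 7].
The maximum is 7; one witness is 3, 6, 7, 8, 18, 33, 44 at positions 9,11,12,14,15,17,18.

7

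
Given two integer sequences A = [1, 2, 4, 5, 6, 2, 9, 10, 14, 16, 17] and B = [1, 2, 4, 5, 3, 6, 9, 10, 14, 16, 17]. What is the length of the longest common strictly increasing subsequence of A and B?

A longest common strictly increasing subsequence is 1, 2, 4, 5, 6, 9, 10, 14, 16, 17 (length 10); it appears in order in both A and B, and no longer such subsequence exists.

10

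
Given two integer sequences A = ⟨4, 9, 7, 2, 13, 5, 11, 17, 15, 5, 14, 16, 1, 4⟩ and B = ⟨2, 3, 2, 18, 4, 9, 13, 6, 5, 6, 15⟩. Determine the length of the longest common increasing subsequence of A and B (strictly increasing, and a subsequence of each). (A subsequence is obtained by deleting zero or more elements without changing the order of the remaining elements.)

4

A longest common strictly increasing subsequence is 4, 9, 13, 15 (length 4); it appears in order in both A and B, and no longer such subsequence exists.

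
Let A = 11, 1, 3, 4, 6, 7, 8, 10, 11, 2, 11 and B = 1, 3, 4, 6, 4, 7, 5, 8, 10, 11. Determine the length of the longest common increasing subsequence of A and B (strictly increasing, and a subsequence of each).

8

A longest common strictly increasing subsequence is 1, 3, 4, 6, 7, 8, 10, 11 (length 8); it appears in order in both A and B, and no longer such subsequence exists.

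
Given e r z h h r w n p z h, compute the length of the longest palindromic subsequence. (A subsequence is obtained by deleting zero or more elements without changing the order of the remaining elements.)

Using dp[i][j] = 2 + dp[i+1][j−1] if the ends match, else max(dp[i+1][j], dp[i][j−1]):
dp[1][11] = 4. A witness is zhhz at positions 3,4,5,10.

4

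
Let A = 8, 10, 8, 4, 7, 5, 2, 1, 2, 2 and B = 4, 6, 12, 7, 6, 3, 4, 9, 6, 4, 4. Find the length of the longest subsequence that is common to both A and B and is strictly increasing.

For each value that appears in both, track the longest common increasing run ending there.
The best achievable length is 2; one witness is 4, 7 (A-positions 4,5, B-positions 1,4).

2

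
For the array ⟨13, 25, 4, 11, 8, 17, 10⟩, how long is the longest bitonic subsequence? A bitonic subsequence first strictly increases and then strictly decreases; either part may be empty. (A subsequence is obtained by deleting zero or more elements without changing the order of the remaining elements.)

Let inc[i] be the LIS ending at i and dec[i] the longest strictly decreasing subsequence starting at i. inc = [1, 2, 1, 2, 2, 3, 3], dec = [3, 3, 1, 2, 1, 2, 1].
max_i inc[i]+dec[i]−1 = 4, with one witness 13, 25, 17, 10.

4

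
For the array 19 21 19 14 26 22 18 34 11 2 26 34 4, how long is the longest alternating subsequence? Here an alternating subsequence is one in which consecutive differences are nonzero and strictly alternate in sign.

9

Track the best alternating length ending on an up-step vs a down-step at each position: up/down = 1/1, 2/1, 1/3, 1/3, 4/1, 4/5, 4/5, 6/1, 1/7, 1/7, 8/7, 8/1, 8/9.
The maximum over both is 9; one such subsequence is 19, 21, 19, 26, 22, 34, 11, 26, 4.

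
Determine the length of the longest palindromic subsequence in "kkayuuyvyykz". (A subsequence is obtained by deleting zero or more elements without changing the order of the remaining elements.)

7

One longest palindromic subsequence is kyyvyyk (positions 2,4,7,8,9,10,11); it reads the same forward and backward, and the interval DP gives dp[1][12] = 7.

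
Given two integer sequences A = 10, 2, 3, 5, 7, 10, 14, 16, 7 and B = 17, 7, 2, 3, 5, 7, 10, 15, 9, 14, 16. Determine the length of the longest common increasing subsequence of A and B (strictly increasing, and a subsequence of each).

7

For each value that appears in both, track the longest common increasing run ending there.
The best achievable length is 7; one witness is 2, 3, 5, 7, 10, 14, 16 (A-positions 2,3,4,5,6,7,8, B-positions 3,4,5,6,7,10,11).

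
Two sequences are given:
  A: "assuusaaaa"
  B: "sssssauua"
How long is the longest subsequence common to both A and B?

Backtracking the LCS table gives one alignment: s (A2,B4) → s (A3,B5) → u (A4,B7) → u (A5,B8) → a (A10,B9).
So the longest common subsequence has length 5.

5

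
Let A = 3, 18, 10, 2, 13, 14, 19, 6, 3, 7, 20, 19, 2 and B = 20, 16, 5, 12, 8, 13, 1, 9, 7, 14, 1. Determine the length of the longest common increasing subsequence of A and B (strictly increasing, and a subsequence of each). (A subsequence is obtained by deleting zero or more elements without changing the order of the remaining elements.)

A longest common strictly increasing subsequence is 13, 14 (length 2); it appears in order in both A and B, and no longer such subsequence exists.

2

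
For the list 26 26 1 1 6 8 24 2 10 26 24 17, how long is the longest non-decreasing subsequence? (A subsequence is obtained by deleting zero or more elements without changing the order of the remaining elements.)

Scanning left to right, the best length ending at each element is: 26→1, 26→2, 1→1, 1→2, 6→3, 8→4, 24→5, 2→3, 10→5, 26→6, 24→6, 17→6.
So the longest non-decreasing subsequence has length 6, e.g. 1, 1, 6, 8, 24, 26.

6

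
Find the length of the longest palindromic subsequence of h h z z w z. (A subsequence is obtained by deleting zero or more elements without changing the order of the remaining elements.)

One longest palindromic subsequence is zwz (positions 3,5,6); it reads the same forward and backward, and the interval DP gives dp[1][6] = 3.

3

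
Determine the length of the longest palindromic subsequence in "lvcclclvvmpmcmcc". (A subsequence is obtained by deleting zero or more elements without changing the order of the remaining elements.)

9

Using dp[i][j] = 2 + dp[i+1][j−1] if the ends match, else max(dp[i+1][j], dp[i][j−1]):
dp[1][16] = 9. A witness is cccmpmccc at positions 3,4,6,10,11,12,13,15,16.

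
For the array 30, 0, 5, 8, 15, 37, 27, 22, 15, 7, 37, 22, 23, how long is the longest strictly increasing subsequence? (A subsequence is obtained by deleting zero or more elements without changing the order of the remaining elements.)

One longest increasing subsequence is 0, 5, 8, 15, 27, 37 (positions 2,3,4,5,7,11), of length 6; no longer one exists.

6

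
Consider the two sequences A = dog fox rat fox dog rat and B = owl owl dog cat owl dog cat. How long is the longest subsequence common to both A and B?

2

Backtracking the LCS table gives one alignment: dog (A1,B3) → dog (A5,B6).
So the longest common subsequence has length 2.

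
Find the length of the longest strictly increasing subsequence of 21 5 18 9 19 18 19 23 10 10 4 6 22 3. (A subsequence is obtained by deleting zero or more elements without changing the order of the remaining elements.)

Scanning left to right, the best length ending at each element is: 21→1, 5→1, 18→2, 9→2, 19→3, 18→3, 19→4, 23→5, 10→3, 10→3, 4→1, 6→2, 22→5, 3→1.
So the longest increasing subsequence has length 5, e.g. 5, 9, 18, 19, 23.

5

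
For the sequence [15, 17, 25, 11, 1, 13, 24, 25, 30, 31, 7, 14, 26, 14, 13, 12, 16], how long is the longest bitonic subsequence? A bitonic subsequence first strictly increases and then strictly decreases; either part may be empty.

One longest bitonic subsequence is 15, 17, 24, 25, 30, 31, 26, 14, 13, 12 (positions 1,2,7,8,9,10,13,14,15,16): it rises to 31 then falls. Length 10 is optimal.

10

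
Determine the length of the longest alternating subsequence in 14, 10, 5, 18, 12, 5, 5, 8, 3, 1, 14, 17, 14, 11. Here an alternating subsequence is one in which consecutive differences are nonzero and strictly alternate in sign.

8

Track the best alternating length ending on an up-step vs a down-step at each position: up/down = 1/1, 1/2, 1/2, 3/1, 3/4, 1/4, 1/4, 5/4, 1/6, 1/6, 7/4, 7/4, 7/8, 7/8.
The maximum over both is 8; one such subsequence is 14, 10, 18, 5, 8, 3, 17, 14.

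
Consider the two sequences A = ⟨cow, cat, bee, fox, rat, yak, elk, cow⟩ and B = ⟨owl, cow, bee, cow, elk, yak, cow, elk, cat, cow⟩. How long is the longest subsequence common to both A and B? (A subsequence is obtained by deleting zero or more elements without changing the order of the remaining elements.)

5

Backtracking the LCS table gives one alignment: cow (A1,B2) → bee (A3,B3) → yak (A6,B6) → elk (A7,B8) → cow (A8,B10).
So the longest common subsequence has length 5.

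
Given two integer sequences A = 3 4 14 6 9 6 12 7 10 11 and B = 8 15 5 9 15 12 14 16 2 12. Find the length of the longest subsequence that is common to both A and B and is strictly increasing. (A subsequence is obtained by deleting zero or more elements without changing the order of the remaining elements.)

For each value that appears in both, track the longest common increasing run ending there.
The best achievable length is 2; one witness is 9, 12 (A-positions 5,7, B-positions 4,6).

2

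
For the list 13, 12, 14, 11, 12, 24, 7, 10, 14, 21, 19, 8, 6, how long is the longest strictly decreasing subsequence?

Let dp[i] be the longest decreasing subsequence ending at position i. Then dp = [1, 2, 1, 3, 2, 1, 4, 4, 2, 2, 3, 5, 6].
The maximum is 6; one witness is 13, 12, 11, 10, 8, 6 at positions 1,2,4,8,12,13.

6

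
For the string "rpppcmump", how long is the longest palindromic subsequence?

5

Using dp[i][j] = 2 + dp[i+1][j−1] if the ends match, else max(dp[i+1][j], dp[i][j−1]):
dp[1][9] = 5. A witness is pmump at positions 2,6,7,8,9.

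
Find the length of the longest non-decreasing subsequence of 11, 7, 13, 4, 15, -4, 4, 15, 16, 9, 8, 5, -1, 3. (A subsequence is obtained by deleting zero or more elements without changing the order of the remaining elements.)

Scanning left to right, the best length ending at each element is: 11→1, 7→1, 13→2, 4→1, 15→3, -4→1, 4→2, 15→4, 16→5, 9→3, 8→3, 5→3, -1→2, 3→3.
So the longest non-decreasing subsequence has length 5, e.g. 11, 13, 15, 15, 16.

5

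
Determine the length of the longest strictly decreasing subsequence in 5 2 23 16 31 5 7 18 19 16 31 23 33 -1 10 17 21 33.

Scanning left to right, the best length ending at each element is: 5→1, 2→2, 23→1, 16→2, 31→1, 5→3, 7→3, 18→2, 19→2, 16→3, 31→1, 23→2, 33→1, -1→4, 10→4, 17→3, 21→3, 33→1.
So the longest decreasing subsequence has length 4, e.g. 23, 16, 5, -1.

4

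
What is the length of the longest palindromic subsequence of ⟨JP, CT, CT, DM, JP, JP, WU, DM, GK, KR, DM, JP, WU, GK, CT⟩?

7

One longest palindromic subsequence is CT WU DM KR DM WU CT (positions 2,7,8,10,11,13,15); it reads the same forward and backward, and the interval DP gives dp[1][15] = 7.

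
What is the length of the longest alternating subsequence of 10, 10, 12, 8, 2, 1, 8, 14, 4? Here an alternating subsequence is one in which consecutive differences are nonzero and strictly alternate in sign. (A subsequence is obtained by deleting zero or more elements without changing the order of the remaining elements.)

5

A longest alternating subsequence is 10, 12, 2, 8, 4 (positions 1,3,5,7,9); its 4 consecutive differences strictly alternate in sign, and length 5 is optimal.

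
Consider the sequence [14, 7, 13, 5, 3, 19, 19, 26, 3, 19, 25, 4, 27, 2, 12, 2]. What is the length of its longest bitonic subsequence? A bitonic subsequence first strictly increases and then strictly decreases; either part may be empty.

7

One longest bitonic subsequence is 7, 13, 19, 26, 25, 12, 2 (positions 2,3,6,8,11,15,16): it rises to 26 then falls. Length 7 is optimal.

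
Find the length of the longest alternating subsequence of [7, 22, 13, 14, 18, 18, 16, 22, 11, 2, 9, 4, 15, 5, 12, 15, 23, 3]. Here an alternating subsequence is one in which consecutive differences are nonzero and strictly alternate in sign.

A longest alternating subsequence is 7, 22, 13, 18, 16, 22, 2, 9, 4, 15, 5, 12, 3 (positions 1,2,3,5,7,8,10,11,12,13,14,15,18); its 12 consecutive differences strictly alternate in sign, and length 13 is optimal.

13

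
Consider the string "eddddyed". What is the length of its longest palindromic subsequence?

Using dp[i][j] = 2 + dp[i+1][j−1] if the ends match, else max(dp[i+1][j], dp[i][j−1]):
dp[1][8] = 6. A witness is edddde at positions 1,2,3,4,5,7.

6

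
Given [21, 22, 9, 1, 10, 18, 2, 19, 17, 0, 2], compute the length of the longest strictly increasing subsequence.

4

Scanning left to right, the best length ending at each element is: 21→1, 22→2, 9→1, 1→1, 10→2, 18→3, 2→2, 19→4, 17→3, 0→1, 2→2.
So the longest increasing subsequence has length 4, e.g. 9, 10, 18, 19.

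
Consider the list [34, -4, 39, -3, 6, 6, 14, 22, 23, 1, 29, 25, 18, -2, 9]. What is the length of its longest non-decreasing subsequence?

8

Scanning left to right, the best length ending at each element is: 34→1, -4→1, 39→2, -3→2, 6→3, 6→4, 14→5, 22→6, 23→7, 1→3, 29→8, 25→8, 18→6, -2→3, 9→5.
So the longest non-decreasing subsequence has length 8, e.g. -4, -3, 6, 6, 14, 22, 23, 29.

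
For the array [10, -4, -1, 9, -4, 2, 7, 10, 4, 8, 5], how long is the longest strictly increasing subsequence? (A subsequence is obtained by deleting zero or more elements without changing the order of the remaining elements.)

5

Scanning left to right, the best length ending at each element is: 10→1, -4→1, -1→2, 9→3, -4→1, 2→3, 7→4, 10→5, 4→4, 8→5, 5→5.
So the longest increasing subsequence has length 5, e.g. -4, -1, 2, 7, 10.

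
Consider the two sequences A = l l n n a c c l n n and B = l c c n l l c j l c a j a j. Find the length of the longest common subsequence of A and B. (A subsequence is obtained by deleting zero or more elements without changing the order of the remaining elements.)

A longest common subsequence is llcc (length 4); the LCS DP confirms no longer common subsequence exists.

4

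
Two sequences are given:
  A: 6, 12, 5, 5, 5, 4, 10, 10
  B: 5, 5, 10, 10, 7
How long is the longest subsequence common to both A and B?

4

A longest common subsequence is 5, 5, 10, 10 (length 4); the LCS DP confirms no longer common subsequence exists.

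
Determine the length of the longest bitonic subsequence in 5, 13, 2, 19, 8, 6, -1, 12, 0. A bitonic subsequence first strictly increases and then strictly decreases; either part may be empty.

6

One longest bitonic subsequence is 5, 13, 19, 8, 6, 0 (positions 1,2,4,5,6,9): it rises to 19 then falls. Length 6 is optimal.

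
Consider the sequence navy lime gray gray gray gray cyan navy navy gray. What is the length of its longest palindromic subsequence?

6

One longest palindromic subsequence is navy gray gray gray gray navy (positions 1,3,4,5,6,9); it reads the same forward and backward, and the interval DP gives dp[1][10] = 6.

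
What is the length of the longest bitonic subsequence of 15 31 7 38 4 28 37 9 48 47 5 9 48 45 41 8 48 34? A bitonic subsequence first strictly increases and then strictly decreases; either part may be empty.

Let inc[i] be the LIS ending at i and dec[i] the longest strictly decreasing subsequence starting at i. inc = [1, 2, 1, 3, 1, 2, 3, 2, 4, 4, 2, 3, 5, 4, 4, 3, 5, 4], dec = [3, 4, 2, 4, 1, 3, 3, 2, 5, 4, 1, 2, 4, 3, 2, 1, 2, 1].
max_i inc[i]+dec[i]−1 = 8, with one witness 15, 31, 38, 48, 47, 45, 41, 34.

8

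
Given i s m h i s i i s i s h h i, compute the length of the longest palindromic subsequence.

10

One longest palindromic subsequence is ihisiisihi (positions 1,4,5,6,7,8,9,10,13,14); it reads the same forward and backward, and the interval DP gives dp[1][14] = 10.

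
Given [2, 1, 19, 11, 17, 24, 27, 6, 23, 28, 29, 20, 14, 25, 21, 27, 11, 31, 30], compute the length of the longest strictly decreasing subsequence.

5

Let dp[i] be the longest decreasing subsequence ending at position i. Then dp = [1, 2, 1, 2, 2, 1, 1, 3, 2, 1, 1, 3, 4, 2, 3, 2, 5, 1, 2].
The maximum is 5; one witness is 24, 23, 20, 14, 11 at positions 6,9,12,13,17.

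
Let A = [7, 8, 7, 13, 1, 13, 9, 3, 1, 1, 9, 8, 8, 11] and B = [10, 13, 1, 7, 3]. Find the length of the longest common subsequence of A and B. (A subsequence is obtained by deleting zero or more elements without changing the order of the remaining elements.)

Backtracking the LCS table gives one alignment: 13 (A4,B2) → 1 (A5,B3) → 3 (A8,B5).
So the longest common subsequence has length 3.

3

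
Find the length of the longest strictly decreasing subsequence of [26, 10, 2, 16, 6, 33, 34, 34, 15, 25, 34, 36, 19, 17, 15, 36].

5

One longest decreasing subsequence is 26, 25, 19, 17, 15 (positions 1,10,13,14,15), of length 5; no longer one exists.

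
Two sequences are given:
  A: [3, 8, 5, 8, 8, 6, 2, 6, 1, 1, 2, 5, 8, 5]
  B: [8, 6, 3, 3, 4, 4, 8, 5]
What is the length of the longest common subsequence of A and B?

Backtracking the LCS table gives one alignment: 8 (A5,B1) → 6 (A6,B2) → 8 (A13,B7) → 5 (A14,B8).
So the longest common subsequence has length 4.

4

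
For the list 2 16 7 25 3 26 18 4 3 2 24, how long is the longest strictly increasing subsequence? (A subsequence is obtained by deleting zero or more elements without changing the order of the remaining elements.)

Let dp[i] be the longest increasing subsequence ending at position i. Then dp = [1, 2, 2, 3, 2, 4, 3, 3, 2, 1, 4].
The maximum is 4; one witness is 2, 16, 25, 26 at positions 1,2,4,6.

4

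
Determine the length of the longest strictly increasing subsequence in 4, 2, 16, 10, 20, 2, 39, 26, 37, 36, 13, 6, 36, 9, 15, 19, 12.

5

Let dp[i] be the longest increasing subsequence ending at position i. Then dp = [1, 1, 2, 2, 3, 1, 4, 4, 5, 5, 3, 2, 5, 3, 4, 5, 4].
The maximum is 5; one witness is 4, 16, 20, 26, 37 at positions 1,3,5,8,9.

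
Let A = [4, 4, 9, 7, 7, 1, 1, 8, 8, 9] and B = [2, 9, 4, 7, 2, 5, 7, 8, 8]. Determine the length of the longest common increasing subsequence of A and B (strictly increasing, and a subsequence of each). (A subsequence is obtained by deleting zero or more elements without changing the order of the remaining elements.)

3

A longest common strictly increasing subsequence is 4, 7, 8 (length 3); it appears in order in both A and B, and no longer such subsequence exists.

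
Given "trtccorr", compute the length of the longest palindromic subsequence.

4

One longest palindromic subsequence is rccr (positions 2,4,5,8); it reads the same forward and backward, and the interval DP gives dp[1][8] = 4.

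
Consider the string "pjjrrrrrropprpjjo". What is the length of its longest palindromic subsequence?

11

Using dp[i][j] = 2 + dp[i+1][j−1] if the ends match, else max(dp[i+1][j], dp[i][j−1]):
dp[1][17] = 11. A witness is jjrrrrrrrjj at positions 2,3,4,5,6,7,8,9,13,15,16.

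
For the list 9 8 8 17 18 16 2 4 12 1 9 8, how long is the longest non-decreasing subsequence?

Let dp[i] be the longest non-decreasing subsequence ending at position i. Then dp = [1, 1, 2, 3, 4, 3, 1, 2, 3, 1, 3, 3].
The maximum is 4; one witness is 8, 8, 17, 18 at positions 2,3,4,5.

4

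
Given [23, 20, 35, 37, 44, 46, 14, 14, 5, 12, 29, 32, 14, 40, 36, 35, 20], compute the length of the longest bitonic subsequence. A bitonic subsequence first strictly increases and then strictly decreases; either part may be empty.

Let inc[i] be the LIS ending at i and dec[i] the longest strictly decreasing subsequence starting at i. inc = [1, 1, 2, 3, 4, 5, 1, 1, 1, 2, 3, 4, 3, 5, 5, 5, 4], dec = [4, 3, 3, 4, 5, 5, 2, 2, 1, 1, 2, 2, 1, 4, 3, 2, 1].
max_i inc[i]+dec[i]−1 = 9, with one witness 23, 35, 37, 44, 46, 40, 36, 35, 20.

9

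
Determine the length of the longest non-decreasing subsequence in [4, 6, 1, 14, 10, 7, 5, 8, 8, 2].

5

Scanning left to right, the best length ending at each element is: 4→1, 6→2, 1→1, 14→3, 10→3, 7→3, 5→2, 8→4, 8→5, 2→2.
So the longest non-decreasing subsequence has length 5, e.g. 4, 6, 7, 8, 8.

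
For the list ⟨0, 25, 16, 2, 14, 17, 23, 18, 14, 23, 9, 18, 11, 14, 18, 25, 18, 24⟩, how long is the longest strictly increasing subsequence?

7

Scanning left to right, the best length ending at each element is: 0→1, 25→2, 16→2, 2→2, 14→3, 17→4, 23→5, 18→5, 14→3, 23→6, 9→3, 18→5, 11→4, 14→5, 18→6, 25→7, 18→6, 24→7.
So the longest increasing subsequence has length 7, e.g. 0, 2, 14, 17, 18, 23, 25.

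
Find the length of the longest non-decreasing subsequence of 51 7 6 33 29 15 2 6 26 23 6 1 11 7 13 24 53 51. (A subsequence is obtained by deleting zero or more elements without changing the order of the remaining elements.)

One longest non-decreasing subsequence is 6, 6, 6, 11, 13, 24, 53 (positions 3,8,11,13,15,16,17), of length 7; no longer one exists.

7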